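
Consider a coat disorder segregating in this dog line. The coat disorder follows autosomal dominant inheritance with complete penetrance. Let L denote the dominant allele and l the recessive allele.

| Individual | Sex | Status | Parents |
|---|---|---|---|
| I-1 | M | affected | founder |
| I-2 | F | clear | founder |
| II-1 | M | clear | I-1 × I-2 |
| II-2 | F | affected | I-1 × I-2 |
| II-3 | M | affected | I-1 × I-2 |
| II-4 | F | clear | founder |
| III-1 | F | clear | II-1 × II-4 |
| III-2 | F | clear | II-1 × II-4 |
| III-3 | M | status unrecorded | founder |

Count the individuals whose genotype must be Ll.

Obligate heterozygotes: I-1 is affected so carries L and passed l to II-1 (ll), so I-1 is Ll; II-2 is affected so carries L and received l from I-2 (ll), so II-2 is Ll; II-3 is affected so carries L and received l from I-2 (ll), so II-3 is Ll.
Every other individual is either homozygous by phenotype or has at least one consistent homozygous assignment, so the count is 3.

3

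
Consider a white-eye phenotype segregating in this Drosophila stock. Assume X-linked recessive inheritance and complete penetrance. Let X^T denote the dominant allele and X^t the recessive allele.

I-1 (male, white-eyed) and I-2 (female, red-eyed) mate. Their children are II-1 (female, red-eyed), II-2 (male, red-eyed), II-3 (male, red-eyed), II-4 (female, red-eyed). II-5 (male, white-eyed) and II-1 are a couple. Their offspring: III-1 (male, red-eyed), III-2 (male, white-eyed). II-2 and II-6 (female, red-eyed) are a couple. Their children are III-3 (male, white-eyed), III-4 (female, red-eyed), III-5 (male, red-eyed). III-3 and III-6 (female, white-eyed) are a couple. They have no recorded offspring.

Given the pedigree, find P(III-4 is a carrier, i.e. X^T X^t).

1/2

II-2 is red-eyed, so II-2 is X^T Y.
II-6 is red-eyed so carries T and passed t to III-3 (X^t Y), so II-6 is X^T X^t.
Their cross gives offspring ratios 1/2 X^T X^T : 1/2 X^T X^t. Conditioning on III-4 being red-eyed, P(X^T X^t) = 1/2 / 1 = 1/2.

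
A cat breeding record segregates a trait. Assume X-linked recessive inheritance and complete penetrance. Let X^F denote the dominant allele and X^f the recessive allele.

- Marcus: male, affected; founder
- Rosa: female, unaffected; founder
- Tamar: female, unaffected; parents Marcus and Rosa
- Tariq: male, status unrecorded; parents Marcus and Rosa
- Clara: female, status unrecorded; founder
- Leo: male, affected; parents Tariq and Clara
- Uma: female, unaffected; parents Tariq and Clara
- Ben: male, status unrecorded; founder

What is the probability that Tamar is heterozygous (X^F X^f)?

Tamar is unaffected so carries F and received f from Marcus (X^f Y), so Tamar is X^F X^f, giving P(X^F X^f) = 1.

1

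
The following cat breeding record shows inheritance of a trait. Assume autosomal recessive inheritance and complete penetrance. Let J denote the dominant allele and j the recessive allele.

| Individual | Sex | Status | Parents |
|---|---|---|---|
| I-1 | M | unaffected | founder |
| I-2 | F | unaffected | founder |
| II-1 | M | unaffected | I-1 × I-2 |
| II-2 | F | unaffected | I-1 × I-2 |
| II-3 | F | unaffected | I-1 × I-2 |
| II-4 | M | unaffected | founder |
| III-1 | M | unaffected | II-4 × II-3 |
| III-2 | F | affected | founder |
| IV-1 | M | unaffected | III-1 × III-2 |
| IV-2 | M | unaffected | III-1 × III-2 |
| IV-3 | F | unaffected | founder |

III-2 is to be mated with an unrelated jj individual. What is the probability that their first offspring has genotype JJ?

III-2 is affected, so III-2 is jj.
The cross gives 1 jj, so P(offspring has genotype JJ) = 0.

0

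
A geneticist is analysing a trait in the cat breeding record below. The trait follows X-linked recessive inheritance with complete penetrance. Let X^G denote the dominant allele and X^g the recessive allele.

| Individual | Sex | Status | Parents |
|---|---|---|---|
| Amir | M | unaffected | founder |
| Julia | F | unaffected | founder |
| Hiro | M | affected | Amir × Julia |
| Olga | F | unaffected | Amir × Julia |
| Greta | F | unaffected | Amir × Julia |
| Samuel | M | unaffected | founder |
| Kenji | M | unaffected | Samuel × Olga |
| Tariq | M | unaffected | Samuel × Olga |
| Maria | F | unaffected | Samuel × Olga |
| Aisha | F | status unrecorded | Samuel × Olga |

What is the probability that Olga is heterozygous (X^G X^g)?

1/5

Amir is unaffected, so Amir is X^G Y.
Julia is unaffected so carries G and passed g to Hiro (X^g Y), so Julia is X^G X^g.
Their cross gives offspring ratios 1/2 X^G X^G : 1/2 X^G X^g. Conditioning on Olga being unaffected, P(X^G X^g) = 1/2 / 1 = 1/2 before taking Olga's own offspring into account.
Samuel is unaffected, so Samuel is X^G Y.
Now use Olga's offspring. Probability of each recorded status — unaffected son Kenji: 1/2 if Olga is X^G X^g, 1 if X^G X^G; unaffected son Tariq: 1/2 if Olga is X^G X^g, 1 if X^G X^G. (Maria, Aisha: equally likely either way, so uninformative.)
Bayes: P(X^G X^g) = 1/2·1/4 / (1/2·1/4 + 1/2·1) = 1/5.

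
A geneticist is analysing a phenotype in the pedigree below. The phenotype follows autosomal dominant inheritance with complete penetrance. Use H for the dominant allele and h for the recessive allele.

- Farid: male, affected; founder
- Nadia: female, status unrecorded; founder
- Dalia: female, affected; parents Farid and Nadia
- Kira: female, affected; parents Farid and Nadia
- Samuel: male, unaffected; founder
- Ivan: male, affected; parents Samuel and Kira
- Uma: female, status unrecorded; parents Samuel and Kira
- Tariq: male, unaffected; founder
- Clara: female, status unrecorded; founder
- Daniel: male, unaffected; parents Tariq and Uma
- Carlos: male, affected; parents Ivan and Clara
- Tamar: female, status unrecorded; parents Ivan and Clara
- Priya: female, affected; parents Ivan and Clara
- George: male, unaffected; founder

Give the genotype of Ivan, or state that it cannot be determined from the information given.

From phenotype alone, Ivan is HH or Hh.
Ivan is affected so carries H and received h from Samuel (hh), so Ivan is Hh.

Hh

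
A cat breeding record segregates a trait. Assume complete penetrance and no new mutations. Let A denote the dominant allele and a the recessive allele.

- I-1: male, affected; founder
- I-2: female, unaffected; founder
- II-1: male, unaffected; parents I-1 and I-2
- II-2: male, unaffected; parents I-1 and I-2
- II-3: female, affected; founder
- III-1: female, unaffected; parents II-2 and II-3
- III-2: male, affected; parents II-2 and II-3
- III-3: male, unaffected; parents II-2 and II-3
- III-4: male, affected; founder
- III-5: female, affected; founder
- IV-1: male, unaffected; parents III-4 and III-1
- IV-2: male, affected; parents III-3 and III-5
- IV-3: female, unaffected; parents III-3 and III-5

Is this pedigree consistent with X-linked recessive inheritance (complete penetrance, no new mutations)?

No

Under X-linked recessive, III-3 (unaffected, male) cannot arise from II-2 (unaffected) × II-3 (affected).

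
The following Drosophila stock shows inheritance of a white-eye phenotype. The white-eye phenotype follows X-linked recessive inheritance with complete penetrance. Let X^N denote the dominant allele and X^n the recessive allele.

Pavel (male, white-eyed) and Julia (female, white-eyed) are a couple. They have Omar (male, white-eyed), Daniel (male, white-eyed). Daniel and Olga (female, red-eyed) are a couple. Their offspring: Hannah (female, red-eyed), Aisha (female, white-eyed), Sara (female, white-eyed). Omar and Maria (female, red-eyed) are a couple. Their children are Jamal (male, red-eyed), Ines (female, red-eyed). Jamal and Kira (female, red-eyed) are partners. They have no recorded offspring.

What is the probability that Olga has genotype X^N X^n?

Olga is red-eyed so carries N and passed n to Aisha (X^n X^n), so Olga is X^N X^n, giving P(X^N X^n) = 1.

1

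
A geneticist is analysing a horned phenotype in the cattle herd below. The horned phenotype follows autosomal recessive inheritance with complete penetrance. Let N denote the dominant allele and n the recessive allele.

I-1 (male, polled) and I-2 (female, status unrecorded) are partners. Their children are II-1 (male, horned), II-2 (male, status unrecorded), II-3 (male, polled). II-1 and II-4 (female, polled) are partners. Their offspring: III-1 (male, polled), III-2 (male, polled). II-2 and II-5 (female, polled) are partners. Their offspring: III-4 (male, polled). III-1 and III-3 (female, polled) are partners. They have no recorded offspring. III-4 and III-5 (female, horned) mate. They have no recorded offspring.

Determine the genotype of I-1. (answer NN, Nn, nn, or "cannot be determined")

Nn

From phenotype alone, I-1 is NN or Nn.
I-1 is polled so carries N and passed n to II-1 (nn), so I-1 is Nn.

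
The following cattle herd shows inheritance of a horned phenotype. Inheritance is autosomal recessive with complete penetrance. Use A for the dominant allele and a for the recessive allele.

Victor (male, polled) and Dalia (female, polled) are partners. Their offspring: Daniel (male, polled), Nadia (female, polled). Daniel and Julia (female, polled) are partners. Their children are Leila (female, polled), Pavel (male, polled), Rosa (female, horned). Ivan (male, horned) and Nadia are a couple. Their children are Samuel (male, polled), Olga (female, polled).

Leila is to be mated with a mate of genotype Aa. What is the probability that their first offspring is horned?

Daniel is polled so carries A and passed a to Rosa (aa), so Daniel is Aa.
Julia is polled so carries A and passed a to Rosa (aa), so Julia is Aa.
Leila is a polled offspring of Daniel (Aa) × Julia (Aa), whose cross gives 1/4 AA : 1/2 Aa : 1/4 aa; conditioning on being polled, Leila is AA with probability 1/3, Aa with probability 2/3.
Summing over parental genotype combinations, P(offspring is horned) = 2/3·1/4 = 1/6.

1/6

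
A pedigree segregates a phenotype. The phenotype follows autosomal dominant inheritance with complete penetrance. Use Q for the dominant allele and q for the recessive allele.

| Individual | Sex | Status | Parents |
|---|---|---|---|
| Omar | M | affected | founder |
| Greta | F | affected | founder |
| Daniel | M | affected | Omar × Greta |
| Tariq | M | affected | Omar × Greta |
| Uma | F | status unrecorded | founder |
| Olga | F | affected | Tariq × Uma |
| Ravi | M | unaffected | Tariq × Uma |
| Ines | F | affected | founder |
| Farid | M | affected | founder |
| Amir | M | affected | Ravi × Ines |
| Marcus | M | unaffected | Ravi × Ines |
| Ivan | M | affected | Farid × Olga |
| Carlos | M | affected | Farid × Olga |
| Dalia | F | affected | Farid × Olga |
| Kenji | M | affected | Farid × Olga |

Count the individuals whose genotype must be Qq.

3

Obligate heterozygotes: Tariq is affected so carries Q and passed q to Ravi (qq), so Tariq is Qq; Ines is affected so carries Q and passed q to Marcus (qq), so Ines is Qq; Amir is affected so carries Q and received q from Ravi (qq), so Amir is Qq.
Every other individual is either homozygous by phenotype or has at least one consistent homozygous assignment, so the count is 3.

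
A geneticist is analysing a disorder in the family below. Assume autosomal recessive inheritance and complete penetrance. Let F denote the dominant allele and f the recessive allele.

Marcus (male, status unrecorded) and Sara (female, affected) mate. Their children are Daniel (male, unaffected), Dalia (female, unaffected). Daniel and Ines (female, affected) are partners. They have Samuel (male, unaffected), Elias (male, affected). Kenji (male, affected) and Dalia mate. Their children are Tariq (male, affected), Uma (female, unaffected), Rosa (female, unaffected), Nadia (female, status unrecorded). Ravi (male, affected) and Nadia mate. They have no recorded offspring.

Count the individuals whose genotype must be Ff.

5

Obligate heterozygotes: Daniel is unaffected so carries F and received f from Sara (ff), so Daniel is Ff; Dalia is unaffected so carries F and received f from Sara (ff), so Dalia is Ff; Samuel is unaffected so carries F and received f from Ines (ff), so Samuel is Ff; Uma is unaffected so carries F and received f from Kenji (ff), so Uma is Ff; Rosa is unaffected so carries F and received f from Kenji (ff), so Rosa is Ff.
Every other individual is either homozygous by phenotype or has at least one consistent homozygous assignment, so the count is 5.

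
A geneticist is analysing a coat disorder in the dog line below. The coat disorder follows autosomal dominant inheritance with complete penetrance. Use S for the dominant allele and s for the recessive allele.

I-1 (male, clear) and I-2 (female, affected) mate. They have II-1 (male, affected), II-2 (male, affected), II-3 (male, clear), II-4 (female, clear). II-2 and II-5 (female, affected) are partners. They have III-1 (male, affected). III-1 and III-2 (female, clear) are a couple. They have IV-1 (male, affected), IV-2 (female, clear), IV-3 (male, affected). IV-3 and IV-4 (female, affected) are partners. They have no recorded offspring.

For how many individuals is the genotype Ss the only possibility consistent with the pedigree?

Obligate heterozygotes: I-2 is affected so carries S and passed s to II-3 (ss), so I-2 is Ss; II-1 is affected so carries S and received s from I-1 (ss), so II-1 is Ss; II-2 is affected so carries S and received s from I-1 (ss), so II-2 is Ss; III-1 is affected so carries S and passed s to IV-2 (ss), so III-1 is Ss; IV-1 is affected so carries S and received s from III-2 (ss), so IV-1 is Ss; IV-3 is affected so carries S and received s from III-2 (ss), so IV-3 is Ss.
Every other individual is either homozygous by phenotype or has at least one consistent homozygous assignment, so the count is 6.

6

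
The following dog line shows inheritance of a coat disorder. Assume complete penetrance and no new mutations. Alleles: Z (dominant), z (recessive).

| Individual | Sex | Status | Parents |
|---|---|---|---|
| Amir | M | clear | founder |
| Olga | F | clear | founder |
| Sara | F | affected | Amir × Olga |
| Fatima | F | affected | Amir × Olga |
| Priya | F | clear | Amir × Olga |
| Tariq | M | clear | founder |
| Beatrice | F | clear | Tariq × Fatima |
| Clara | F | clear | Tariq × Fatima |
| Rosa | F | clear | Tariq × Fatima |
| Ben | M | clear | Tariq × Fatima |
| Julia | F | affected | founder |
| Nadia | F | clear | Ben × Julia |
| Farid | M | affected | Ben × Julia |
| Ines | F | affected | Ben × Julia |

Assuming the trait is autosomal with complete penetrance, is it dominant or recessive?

Amir and Olga are both clear yet have an affected child Sara. Under dominance, an affected child requires at least one affected parent, so the trait cannot be dominant.

recessive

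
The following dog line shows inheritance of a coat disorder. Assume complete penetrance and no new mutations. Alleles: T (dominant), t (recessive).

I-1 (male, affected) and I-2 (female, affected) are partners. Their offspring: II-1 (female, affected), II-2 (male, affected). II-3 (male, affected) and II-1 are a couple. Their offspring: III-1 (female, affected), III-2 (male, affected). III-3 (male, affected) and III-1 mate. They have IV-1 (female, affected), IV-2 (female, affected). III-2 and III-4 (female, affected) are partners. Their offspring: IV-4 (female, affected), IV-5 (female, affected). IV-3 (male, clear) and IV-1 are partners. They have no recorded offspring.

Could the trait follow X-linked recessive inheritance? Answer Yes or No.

A consistent assignment under X-linked recessive exists: I-1 X^t Y, I-2 X^t X^t, II-1 X^t X^t, II-2 X^t Y, II-3 X^t Y, III-1 X^t X^t, III-2 X^t Y, III-3 X^t Y, III-4 X^t X^t, IV-1 X^t X^t, IV-2 X^t X^t, IV-3 X^T Y, IV-4 X^t X^t, IV-5 X^t X^t.
In this assignment every recorded phenotype matches its genotype and every non-founder's genotype is obtainable from its parents' genotypes, so the pedigree is consistent.

Yes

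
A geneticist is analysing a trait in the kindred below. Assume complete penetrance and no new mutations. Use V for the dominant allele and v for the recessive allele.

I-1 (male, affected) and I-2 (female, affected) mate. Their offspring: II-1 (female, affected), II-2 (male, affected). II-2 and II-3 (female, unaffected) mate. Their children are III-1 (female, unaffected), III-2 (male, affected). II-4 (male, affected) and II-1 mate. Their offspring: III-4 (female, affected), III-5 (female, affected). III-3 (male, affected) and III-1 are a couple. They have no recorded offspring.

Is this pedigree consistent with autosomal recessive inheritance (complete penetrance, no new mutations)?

Yes

A consistent assignment under autosomal recessive exists: I-1 vv, I-2 vv, II-1 vv, II-2 vv, II-3 Vv, II-4 vv, III-1 Vv, III-2 vv, III-3 vv, III-4 vv, III-5 vv.
In this assignment every recorded phenotype matches its genotype and every non-founder's genotype is obtainable from its parents' genotypes, so the pedigree is consistent.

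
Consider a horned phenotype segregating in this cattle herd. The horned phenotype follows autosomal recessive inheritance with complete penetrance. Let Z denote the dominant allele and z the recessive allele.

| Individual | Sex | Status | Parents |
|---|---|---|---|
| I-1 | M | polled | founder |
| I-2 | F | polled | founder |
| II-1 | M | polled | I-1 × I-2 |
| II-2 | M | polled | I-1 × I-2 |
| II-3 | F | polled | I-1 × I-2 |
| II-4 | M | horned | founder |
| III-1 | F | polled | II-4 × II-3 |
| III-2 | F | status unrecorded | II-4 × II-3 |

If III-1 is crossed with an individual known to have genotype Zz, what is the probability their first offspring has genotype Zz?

1/2

III-1 is polled so carries Z and received z from II-4 (zz), so III-1 is Zz.
The cross gives 1/4 ZZ : 1/2 Zz : 1/4 zz, so P(offspring has genotype Zz) = 1/2.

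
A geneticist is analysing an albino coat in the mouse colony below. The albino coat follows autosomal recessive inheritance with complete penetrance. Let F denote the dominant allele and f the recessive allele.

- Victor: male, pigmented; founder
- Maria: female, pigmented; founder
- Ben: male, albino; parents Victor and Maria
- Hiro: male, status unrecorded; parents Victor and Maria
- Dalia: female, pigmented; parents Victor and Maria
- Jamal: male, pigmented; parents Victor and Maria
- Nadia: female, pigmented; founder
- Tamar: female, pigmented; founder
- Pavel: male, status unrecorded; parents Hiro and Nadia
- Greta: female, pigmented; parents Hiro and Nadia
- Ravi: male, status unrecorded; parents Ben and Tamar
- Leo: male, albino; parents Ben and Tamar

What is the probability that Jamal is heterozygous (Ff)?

2/3

Victor is pigmented so carries F and passed f to Ben (ff), so Victor is Ff.
Maria is pigmented so carries F and passed f to Ben (ff), so Maria is Ff.
Their cross gives offspring ratios 1/4 FF : 1/2 Ff : 1/4 ff. Conditioning on Jamal being pigmented, P(Ff) = 1/2 / 3/4 = 2/3.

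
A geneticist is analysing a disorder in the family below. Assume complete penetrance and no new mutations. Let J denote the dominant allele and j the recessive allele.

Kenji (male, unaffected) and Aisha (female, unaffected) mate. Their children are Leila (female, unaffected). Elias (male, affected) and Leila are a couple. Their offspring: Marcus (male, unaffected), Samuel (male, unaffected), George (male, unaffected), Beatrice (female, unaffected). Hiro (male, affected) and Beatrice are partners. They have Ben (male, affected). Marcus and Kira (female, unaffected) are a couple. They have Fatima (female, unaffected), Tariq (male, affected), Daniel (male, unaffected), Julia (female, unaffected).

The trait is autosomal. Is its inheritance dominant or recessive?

Marcus and Kira are both unaffected yet have an affected child Tariq. Under dominance, an affected child requires at least one affected parent, so the trait cannot be dominant.

recessive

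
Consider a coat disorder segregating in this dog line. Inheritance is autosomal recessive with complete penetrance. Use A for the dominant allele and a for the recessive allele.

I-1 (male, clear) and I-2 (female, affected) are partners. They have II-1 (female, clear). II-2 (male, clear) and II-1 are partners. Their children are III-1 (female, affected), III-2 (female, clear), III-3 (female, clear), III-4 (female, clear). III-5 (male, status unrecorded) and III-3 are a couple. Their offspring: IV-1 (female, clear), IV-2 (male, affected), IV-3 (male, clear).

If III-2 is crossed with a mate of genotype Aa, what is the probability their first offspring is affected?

1/6

II-2 is clear so carries A and passed a to III-1 (aa), so II-2 is Aa.
II-1 is clear so carries A and received a from I-2 (aa), so II-1 is Aa.
III-2 is a clear offspring of II-2 (Aa) × II-1 (Aa), whose cross gives 1/4 AA : 1/2 Aa : 1/4 aa; conditioning on being clear, III-2 is AA with probability 1/3, Aa with probability 2/3.
Summing over parental genotype combinations, P(offspring is affected) = 2/3·1/4 = 1/6.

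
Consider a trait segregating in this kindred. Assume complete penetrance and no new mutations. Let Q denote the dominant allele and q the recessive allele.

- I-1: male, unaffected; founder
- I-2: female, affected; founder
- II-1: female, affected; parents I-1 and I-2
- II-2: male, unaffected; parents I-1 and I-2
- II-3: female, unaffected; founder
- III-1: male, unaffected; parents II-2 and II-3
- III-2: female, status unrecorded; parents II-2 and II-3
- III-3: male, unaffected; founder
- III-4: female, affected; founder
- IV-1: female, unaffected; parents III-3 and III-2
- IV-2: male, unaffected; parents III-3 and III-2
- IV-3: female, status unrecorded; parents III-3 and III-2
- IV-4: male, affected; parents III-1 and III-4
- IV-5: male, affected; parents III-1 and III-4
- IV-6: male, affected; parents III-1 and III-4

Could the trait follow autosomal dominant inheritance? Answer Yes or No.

A consistent assignment under autosomal dominant exists: I-1 qq, I-2 Qq, II-1 Qq, II-2 qq, II-3 qq, III-1 qq, III-2 qq, III-3 qq, III-4 QQ, IV-1 qq, IV-2 qq, IV-3 qq, IV-4 Qq, IV-5 Qq, IV-6 Qq.
In this assignment every recorded phenotype matches its genotype and every non-founder's genotype is obtainable from its parents' genotypes, so the pedigree is consistent.

Yes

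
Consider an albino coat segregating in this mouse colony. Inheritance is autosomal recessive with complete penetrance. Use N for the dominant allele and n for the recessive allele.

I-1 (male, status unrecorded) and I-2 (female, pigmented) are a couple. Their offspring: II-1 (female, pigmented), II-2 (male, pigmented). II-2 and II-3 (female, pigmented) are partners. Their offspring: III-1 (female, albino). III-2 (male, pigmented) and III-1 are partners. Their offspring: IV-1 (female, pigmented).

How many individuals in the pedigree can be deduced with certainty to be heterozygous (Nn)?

3

Obligate heterozygotes: II-2 is pigmented so carries N and passed n to III-1 (nn), so II-2 is Nn; II-3 is pigmented so carries N and passed n to III-1 (nn), so II-3 is Nn; IV-1 is pigmented so carries N and received n from III-1 (nn), so IV-1 is Nn.
Every other individual is either homozygous by phenotype or has at least one consistent homozygous assignment, so the count is 3.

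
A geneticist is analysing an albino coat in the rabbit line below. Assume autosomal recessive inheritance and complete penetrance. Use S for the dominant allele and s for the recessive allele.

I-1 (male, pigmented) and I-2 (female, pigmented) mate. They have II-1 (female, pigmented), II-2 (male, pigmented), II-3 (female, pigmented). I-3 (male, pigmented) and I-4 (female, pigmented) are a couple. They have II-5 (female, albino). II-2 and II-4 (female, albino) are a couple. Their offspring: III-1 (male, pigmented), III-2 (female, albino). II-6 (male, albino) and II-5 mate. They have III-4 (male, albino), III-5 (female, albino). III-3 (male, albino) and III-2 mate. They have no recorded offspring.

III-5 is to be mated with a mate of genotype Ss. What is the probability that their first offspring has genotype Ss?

1/2

III-5 is albino, so III-5 is ss.
The cross gives 1/2 Ss : 1/2 ss, so P(offspring has genotype Ss) = 1/2.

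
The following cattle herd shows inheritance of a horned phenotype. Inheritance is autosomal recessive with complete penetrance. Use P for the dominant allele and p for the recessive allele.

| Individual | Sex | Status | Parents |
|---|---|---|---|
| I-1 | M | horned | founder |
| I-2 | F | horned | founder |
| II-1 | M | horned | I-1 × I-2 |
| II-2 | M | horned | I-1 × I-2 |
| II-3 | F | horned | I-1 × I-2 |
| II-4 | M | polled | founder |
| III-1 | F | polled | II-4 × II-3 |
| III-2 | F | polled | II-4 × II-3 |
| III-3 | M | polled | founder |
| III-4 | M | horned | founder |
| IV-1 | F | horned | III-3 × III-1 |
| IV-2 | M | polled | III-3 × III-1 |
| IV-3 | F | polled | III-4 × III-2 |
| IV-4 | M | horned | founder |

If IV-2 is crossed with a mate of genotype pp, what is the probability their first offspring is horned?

1/3

III-3 is polled so carries P and passed p to IV-1 (pp), so III-3 is Pp.
III-1 is polled so carries P and received p from II-3 (pp), so III-1 is Pp.
IV-2 is a polled offspring of III-3 (Pp) × III-1 (Pp), whose cross gives 1/4 PP : 1/2 Pp : 1/4 pp; conditioning on being polled, IV-2 is PP with probability 1/3, Pp with probability 2/3.
Summing over parental genotype combinations, P(offspring is horned) = 2/3·1/2 = 1/3.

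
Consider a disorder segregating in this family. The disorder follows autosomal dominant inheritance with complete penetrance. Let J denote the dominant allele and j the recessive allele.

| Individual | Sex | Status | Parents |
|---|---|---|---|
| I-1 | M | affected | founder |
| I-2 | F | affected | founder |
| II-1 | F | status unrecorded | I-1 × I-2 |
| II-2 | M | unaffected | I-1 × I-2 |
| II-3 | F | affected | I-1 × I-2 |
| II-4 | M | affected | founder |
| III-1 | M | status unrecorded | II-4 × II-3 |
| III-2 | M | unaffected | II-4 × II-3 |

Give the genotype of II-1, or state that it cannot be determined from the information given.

cannot be determined

II-1's phenotype is unrecorded, and no parent or child forces a single allele at both positions; consistent genotype assignments exist with II-1 as JJ or Jj or jj.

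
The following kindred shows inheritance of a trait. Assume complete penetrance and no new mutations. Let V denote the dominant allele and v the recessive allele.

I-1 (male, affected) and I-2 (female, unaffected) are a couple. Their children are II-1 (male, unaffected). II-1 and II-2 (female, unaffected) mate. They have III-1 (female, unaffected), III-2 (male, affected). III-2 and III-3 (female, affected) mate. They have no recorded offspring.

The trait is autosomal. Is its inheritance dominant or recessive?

II-1 and II-2 are both unaffected yet have an affected child III-2. Under dominance, an affected child requires at least one affected parent, so the trait cannot be dominant.

recessive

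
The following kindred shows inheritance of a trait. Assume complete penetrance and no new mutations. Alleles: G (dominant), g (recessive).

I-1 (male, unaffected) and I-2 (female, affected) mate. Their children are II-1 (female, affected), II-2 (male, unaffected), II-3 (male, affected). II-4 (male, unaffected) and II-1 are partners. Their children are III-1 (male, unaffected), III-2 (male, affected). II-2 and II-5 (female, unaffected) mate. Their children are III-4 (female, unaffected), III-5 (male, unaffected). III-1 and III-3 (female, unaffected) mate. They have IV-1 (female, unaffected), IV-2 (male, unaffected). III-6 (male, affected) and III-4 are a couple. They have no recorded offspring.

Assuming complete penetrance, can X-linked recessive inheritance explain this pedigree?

Under X-linked recessive, II-1 (affected, female) cannot arise from I-1 (unaffected) × I-2 (affected).

No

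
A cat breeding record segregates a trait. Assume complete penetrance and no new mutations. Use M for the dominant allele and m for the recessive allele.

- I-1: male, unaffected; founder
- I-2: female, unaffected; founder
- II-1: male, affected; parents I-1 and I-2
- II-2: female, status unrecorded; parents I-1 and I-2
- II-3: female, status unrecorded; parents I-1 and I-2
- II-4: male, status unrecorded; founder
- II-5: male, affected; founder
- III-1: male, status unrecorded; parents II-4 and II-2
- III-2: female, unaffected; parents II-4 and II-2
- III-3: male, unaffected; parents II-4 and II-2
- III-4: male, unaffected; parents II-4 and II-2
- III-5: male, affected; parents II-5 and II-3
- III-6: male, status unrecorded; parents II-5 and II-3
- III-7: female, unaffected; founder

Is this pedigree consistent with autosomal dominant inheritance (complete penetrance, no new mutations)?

Under autosomal dominant, II-1 (affected, male) cannot arise from I-1 (unaffected) × I-2 (unaffected).

No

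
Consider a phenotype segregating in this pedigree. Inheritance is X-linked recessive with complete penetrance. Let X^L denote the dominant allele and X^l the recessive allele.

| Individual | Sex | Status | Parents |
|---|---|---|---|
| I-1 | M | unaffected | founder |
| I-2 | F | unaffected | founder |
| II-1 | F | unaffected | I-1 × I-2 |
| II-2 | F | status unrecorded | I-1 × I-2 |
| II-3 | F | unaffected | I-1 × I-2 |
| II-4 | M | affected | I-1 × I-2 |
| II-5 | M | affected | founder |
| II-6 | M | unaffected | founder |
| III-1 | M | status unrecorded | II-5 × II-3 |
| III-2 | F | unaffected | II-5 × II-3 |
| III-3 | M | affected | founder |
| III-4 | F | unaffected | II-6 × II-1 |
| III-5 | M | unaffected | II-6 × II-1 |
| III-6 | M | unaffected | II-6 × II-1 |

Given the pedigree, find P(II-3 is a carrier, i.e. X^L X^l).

I-1 is unaffected, so I-1 is X^L Y.
I-2 is unaffected so carries L and passed l to II-4 (X^l Y), so I-2 is X^L X^l.
Their cross gives offspring ratios 1/2 X^L X^L : 1/2 X^L X^l. Conditioning on II-3 being unaffected, P(X^L X^l) = 1/2 / 1 = 1/2 before taking II-3's own offspring into account.
II-5 is affected, so II-5 is X^l Y.
Now use II-3's offspring. Probability of each recorded status — unaffected daughter III-2: 1/2 if II-3 is X^L X^l, 1 if X^L X^L. (III-1: equally likely either way, so uninformative.)
Bayes: P(X^L X^l) = 1/2·1/2 / (1/2·1/2 + 1/2·1) = 1/3.

1/3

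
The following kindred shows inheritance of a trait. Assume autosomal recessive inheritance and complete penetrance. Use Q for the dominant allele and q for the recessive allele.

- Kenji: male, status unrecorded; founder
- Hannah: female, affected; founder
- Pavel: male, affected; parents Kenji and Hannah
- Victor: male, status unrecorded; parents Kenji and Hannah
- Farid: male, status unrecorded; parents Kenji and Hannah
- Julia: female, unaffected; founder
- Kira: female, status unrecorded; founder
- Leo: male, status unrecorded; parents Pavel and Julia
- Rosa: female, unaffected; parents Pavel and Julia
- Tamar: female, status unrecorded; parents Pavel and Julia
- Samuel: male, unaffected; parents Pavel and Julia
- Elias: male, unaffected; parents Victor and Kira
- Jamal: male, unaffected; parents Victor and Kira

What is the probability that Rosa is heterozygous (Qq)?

Rosa is unaffected so carries Q and received q from Pavel (qq), so Rosa is Qq, giving P(Qq) = 1.

1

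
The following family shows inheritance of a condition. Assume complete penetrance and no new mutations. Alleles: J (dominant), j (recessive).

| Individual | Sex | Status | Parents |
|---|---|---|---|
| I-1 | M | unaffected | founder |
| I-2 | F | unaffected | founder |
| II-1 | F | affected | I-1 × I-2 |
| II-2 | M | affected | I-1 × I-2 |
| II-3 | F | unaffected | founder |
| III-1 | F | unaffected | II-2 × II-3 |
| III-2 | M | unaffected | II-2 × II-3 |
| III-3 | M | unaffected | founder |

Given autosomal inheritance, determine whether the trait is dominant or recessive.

recessive

I-1 and I-2 are both unaffected yet have an affected child II-1. Under dominance, an affected child requires at least one affected parent, so the trait cannot be dominant.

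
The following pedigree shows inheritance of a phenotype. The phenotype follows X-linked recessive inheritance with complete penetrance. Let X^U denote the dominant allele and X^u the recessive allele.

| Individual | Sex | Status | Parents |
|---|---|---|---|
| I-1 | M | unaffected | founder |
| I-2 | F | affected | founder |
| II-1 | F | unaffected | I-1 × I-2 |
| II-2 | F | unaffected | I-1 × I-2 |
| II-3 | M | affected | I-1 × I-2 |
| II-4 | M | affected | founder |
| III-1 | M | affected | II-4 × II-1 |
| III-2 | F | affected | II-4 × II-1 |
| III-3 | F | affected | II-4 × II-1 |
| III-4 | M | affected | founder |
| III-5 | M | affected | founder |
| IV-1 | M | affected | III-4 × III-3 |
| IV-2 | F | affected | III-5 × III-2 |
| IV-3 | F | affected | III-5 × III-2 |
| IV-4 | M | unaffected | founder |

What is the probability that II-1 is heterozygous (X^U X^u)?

1

II-1 is unaffected so carries U and received u from I-2 (X^u X^u), so II-1 is X^U X^u, giving P(X^U X^u) = 1.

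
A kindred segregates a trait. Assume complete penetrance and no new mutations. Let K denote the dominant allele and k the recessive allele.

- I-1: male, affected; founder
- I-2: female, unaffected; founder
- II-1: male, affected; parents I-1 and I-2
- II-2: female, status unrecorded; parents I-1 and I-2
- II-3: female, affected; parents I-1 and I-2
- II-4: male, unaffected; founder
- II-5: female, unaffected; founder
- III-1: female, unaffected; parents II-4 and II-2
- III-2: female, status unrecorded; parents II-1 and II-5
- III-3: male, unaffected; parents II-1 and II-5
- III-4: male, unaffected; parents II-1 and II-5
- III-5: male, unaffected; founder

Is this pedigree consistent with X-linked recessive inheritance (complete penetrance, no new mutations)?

A consistent assignment under X-linked recessive exists: I-1 X^k Y, I-2 X^K X^k, II-1 X^k Y, II-2 X^K X^k, II-3 X^k X^k, II-4 X^K Y, II-5 X^K X^K, III-1 X^K X^K, III-2 X^K X^k, III-3 X^K Y, III-4 X^K Y, III-5 X^K Y.
In this assignment every recorded phenotype matches its genotype and every non-founder's genotype is obtainable from its parents' genotypes, so the pedigree is consistent.

Yes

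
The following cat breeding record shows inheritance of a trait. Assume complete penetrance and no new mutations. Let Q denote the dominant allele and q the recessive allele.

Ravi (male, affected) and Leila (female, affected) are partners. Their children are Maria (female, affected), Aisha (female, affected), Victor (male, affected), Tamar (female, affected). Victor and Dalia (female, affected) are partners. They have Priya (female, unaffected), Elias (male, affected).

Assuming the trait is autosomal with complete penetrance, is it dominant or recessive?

dominant

Victor and Dalia are both affected yet have an unaffected child Priya. Under a recessive model two affected parents are homozygous and every child would be affected, so the trait cannot be recessive.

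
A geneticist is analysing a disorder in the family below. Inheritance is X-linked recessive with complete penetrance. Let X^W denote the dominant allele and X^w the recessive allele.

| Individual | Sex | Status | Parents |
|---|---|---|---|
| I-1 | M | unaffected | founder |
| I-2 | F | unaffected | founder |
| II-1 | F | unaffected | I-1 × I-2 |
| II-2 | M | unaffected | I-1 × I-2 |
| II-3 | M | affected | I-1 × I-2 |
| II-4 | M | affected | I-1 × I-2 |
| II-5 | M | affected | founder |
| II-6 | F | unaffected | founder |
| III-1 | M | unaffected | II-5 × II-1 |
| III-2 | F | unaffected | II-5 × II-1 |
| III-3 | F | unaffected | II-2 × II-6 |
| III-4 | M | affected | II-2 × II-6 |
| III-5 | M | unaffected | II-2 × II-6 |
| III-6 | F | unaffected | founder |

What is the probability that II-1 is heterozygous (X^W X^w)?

1/5

I-1 is unaffected, so I-1 is X^W Y.
I-2 is unaffected so carries W and passed w to II-3 (X^w Y), so I-2 is X^W X^w.
Their cross gives offspring ratios 1/2 X^W X^W : 1/2 X^W X^w. Conditioning on II-1 being unaffected, P(X^W X^w) = 1/2 / 1 = 1/2 before taking II-1's own offspring into account.
II-5 is affected, so II-5 is X^w Y.
Now use II-1's offspring. Probability of each recorded status — unaffected son III-1: 1/2 if II-1 is X^W X^w, 1 if X^W X^W; unaffected daughter III-2: 1/2 if II-1 is X^W X^w, 1 if X^W X^W.
Bayes: P(X^W X^w) = 1/2·1/4 / (1/2·1/4 + 1/2·1) = 1/5.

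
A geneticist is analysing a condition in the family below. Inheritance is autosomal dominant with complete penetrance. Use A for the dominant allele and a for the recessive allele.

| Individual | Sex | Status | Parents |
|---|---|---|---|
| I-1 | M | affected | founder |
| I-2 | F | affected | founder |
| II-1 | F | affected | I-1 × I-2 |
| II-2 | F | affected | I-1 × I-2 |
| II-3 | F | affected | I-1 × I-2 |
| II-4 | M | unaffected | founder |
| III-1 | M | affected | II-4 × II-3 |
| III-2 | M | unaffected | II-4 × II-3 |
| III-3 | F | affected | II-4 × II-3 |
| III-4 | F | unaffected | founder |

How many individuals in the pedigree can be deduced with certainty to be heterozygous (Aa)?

3

Obligate heterozygotes: II-3 is affected so carries A and passed a to III-2 (aa), so II-3 is Aa; III-1 is affected so carries A and received a from II-4 (aa), so III-1 is Aa; III-3 is affected so carries A and received a from II-4 (aa), so III-3 is Aa.
Every other individual is either homozygous by phenotype or has at least one consistent homozygous assignment, so the count is 3.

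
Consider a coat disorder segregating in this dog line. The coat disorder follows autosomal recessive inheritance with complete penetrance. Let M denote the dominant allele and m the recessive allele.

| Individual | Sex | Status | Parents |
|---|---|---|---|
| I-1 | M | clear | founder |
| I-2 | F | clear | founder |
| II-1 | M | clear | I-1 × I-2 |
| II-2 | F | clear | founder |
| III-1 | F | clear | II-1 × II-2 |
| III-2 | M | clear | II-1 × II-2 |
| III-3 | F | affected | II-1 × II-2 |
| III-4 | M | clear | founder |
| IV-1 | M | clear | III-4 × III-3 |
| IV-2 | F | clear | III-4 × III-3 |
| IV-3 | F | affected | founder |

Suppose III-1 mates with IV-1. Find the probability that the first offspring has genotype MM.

II-1 is clear so carries M and passed m to III-3 (mm), so II-1 is Mm.
II-2 is clear so carries M and passed m to III-3 (mm), so II-2 is Mm.
III-1 is a clear offspring of II-1 (Mm) × II-2 (Mm), whose cross gives 1/4 MM : 1/2 Mm : 1/4 mm; conditioning on being clear, III-1 is MM with probability 1/3, Mm with probability 2/3.
IV-1 is clear so carries M and received m from III-3 (mm), so IV-1 is Mm.
Summing over parental genotype combinations, P(offspring has genotype MM) = 1/3·1/2 + 2/3·1/4 = 1/3.

1/3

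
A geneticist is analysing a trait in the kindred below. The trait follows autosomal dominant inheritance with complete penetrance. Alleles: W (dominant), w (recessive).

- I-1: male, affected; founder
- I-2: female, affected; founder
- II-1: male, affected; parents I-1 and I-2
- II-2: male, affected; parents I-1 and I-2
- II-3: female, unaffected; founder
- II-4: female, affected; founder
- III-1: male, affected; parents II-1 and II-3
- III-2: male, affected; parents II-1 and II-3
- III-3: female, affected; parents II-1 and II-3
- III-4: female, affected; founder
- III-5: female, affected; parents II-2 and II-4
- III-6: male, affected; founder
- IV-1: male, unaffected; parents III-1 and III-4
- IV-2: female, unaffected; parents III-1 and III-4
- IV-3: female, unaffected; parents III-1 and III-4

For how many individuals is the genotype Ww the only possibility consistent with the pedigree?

Obligate heterozygotes: III-1 is affected so carries W and received w from II-3 (ww), so III-1 is Ww; III-2 is affected so carries W and received w from II-3 (ww), so III-2 is Ww; III-3 is affected so carries W and received w from II-3 (ww), so III-3 is Ww; III-4 is affected so carries W and passed w to IV-1 (ww), so III-4 is Ww.
Every other individual is either homozygous by phenotype or has at least one consistent homozygous assignment, so the count is 4.

4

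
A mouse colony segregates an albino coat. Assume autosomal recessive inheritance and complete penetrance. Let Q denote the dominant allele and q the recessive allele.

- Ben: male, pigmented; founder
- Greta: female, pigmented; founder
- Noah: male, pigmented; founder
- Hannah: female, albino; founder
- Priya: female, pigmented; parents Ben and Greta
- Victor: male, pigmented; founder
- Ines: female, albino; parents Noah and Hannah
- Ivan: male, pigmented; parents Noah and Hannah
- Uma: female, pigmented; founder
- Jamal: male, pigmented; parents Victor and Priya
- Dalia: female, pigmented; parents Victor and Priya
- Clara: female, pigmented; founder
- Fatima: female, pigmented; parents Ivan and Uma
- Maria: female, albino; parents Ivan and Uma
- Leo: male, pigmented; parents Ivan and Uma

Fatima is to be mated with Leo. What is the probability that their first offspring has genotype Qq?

Ivan is pigmented so carries Q and received q from Hannah (qq), so Ivan is Qq.
Uma is pigmented so carries Q and passed q to Maria (qq), so Uma is Qq.
Fatima is a pigmented offspring of Ivan (Qq) × Uma (Qq), whose cross gives 1/4 QQ : 1/2 Qq : 1/4 qq; conditioning on being pigmented, Fatima is QQ with probability 1/3, Qq with probability 2/3.
Leo is a pigmented offspring of Ivan (Qq) × Uma (Qq), whose cross gives 1/4 QQ : 1/2 Qq : 1/4 qq; conditioning on being pigmented, Leo is QQ with probability 1/3, Qq with probability 2/3.
Summing over parental genotype combinations, P(offspring has genotype Qq) = 2/9·1/2 + 2/9·1/2 + 4/9·1/2 = 4/9.

4/9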